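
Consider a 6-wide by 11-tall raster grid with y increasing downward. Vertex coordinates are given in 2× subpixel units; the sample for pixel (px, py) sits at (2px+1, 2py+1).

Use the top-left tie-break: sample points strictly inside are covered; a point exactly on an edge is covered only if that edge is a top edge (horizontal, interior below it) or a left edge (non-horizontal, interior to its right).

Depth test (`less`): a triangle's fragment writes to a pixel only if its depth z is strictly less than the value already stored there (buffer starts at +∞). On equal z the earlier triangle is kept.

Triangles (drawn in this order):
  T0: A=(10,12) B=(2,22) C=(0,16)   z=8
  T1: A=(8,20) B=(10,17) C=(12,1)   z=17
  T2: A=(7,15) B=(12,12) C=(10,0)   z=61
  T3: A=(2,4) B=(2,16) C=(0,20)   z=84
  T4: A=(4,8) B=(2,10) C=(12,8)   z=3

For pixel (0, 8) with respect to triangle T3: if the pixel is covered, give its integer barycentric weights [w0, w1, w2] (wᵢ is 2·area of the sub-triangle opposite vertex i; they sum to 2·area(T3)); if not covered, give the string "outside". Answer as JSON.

T0:
  2·area = 68
  edge (10, 12)→(2, 22): d=(-8,10) right/bottom  bias=-1
  edge (2, 22)→(0, 16): d=(-2,-6) top-left  bias=+0
  edge (0, 16)→(10, 12): d=(10,-4) top-left  bias=+0
    (4,6)@(9, 13): e=[2,60,6] → #
    (5,6)@(11, 13): e=[-18,72,14] → ·
    (1,7)@(3, 15): e=[46,20,2] → #
    (2,7)@(5, 15): e=[26,32,10] → #
    (3,7)@(7, 15): e=[6,44,18] → #
    (4,7)@(9, 15): e=[-14,56,26] → ·
    (0,8)@(1, 17): e=[50,4,14] → #
    (3,8)@(7, 17): e=[-10,40,38] → ·
    (0,9)@(1, 19): e=[34,0,34] → #  [on edge]
    (2,9)@(5, 19): e=[-6,24,50] → ·
    (0,10)@(1, 21): e=[18,-4,54] → ·
    (1,10)@(3, 21): e=[-2,8,62] → ·
  covered (9 px):
    · · · · · ·
    · · · · · ·
    · · · · · ·
    · · · · · ·
    · · · · · ·
    · · · · · ·
    · · · · # ·
    · # # # · ·
    # # # · · ·
    # # · · · ·
    · · · · · ·
T1:
  2·area = 26  (B↔C swapped to make it positive)
  edge (8, 20)→(12, 1): d=(4,-19) top-left  bias=+0
  edge (12, 1)→(10, 17): d=(-2,16) right/bottom  bias=-1
  edge (10, 17)→(8, 20): d=(-2,3) right/bottom  bias=-1
    (5,3)@(11, 7): e=[5,4,17] → #
    (5,4)@(11, 9): e=[13,0,13] → ·  [on edge]
    (4,8)@(9, 17): e=[7,16,3] → #
    (5,8)@(11, 17): e=[45,-16,-3] → ·
    (4,9)@(9, 19): e=[15,12,-1] → ·
  covered (2 px):
    · · · · · ·
    · · · · · ·
    · · · · · ·
    · · · · · #
    · · · · · ·
    · · · · · ·
    · · · · · ·
    · · · · · ·
    · · · · # ·
    · · · · · ·
    · · · · · ·
T2:
  2·area = 66  (B↔C swapped to make it positive)
  edge (7, 15)→(10, 0): d=(3,-15) top-left  bias=+0
  edge (10, 0)→(12, 12): d=(2,12) right/bottom  bias=-1
  edge (12, 12)→(7, 15): d=(-5,3) right/bottom  bias=-1
    (4,2)@(9, 5): e=[0,22,44] → #  [on edge]
    (5,2)@(11, 5): e=[30,-2,38] → ·
    (4,3)@(9, 7): e=[6,26,34] → #
    (5,3)@(11, 7): e=[36,2,28] → #
    (4,4)@(9, 9): e=[12,30,24] → #
    (4,5)@(9, 11): e=[18,34,14] → #
    (4,6)@(9, 13): e=[24,38,4] → #
    (5,6)@(11, 13): e=[54,14,-2] → ·
    (3,7)@(7, 15): e=[0,66,0] → ·  [on edge]
    (4,7)@(9, 15): e=[30,42,-6] → ·
  covered (8 px):
    · · · · · ·
    · · · · · ·
    · · · · # ·
    · · · · # #
    · · · · # #
    · · · · # #
    · · · · # ·
    · · · · · ·
    · · · · · ·
    · · · · · ·
    · · · · · ·
T3:
  2·area = 24
  edge (2, 4)→(2, 16): d=(0,12) right/bottom  bias=-1
  edge (2, 16)→(0, 20): d=(-2,4) right/bottom  bias=-1
  edge (0, 20)→(2, 4): d=(2,-16) top-left  bias=+0
    (0,6)@(1, 13): e=[12,10,2] → #
    (1,6)@(3, 13): e=[-12,2,34] → ·
    (0,7)@(1, 15): e=[12,6,6] → #
    (1,7)@(3, 15): e=[-12,-2,38] → ·
    (0,8)@(1, 17): e=[12,2,10] → #
    (1,8)@(3, 17): e=[-12,-6,42] → ·
    (0,9)@(1, 19): e=[12,-2,14] → ·
  covered (3 px):
    · · · · · ·
    · · · · · ·
    · · · · · ·
    · · · · · ·
    · · · · · ·
    · · · · · ·
    # · · · · ·
    # · · · · ·
    # · · · · ·
    · · · · · ·
    · · · · · ·
T4:
  2·area = 16  (B↔C swapped to make it positive)
  edge (4, 8)→(12, 8): d=(8,0) top-left  bias=+0
  edge (12, 8)→(2, 10): d=(-10,2) right/bottom  bias=-1
  edge (2, 10)→(4, 8): d=(2,-2) top-left  bias=+0
    (5,0)@(11, 1): e=[-56,72,0] → ·  [on edge]
    (4,1)@(9, 3): e=[-40,56,0] → ·  [on edge]
    (3,2)@(7, 5): e=[-24,40,0] → ·  [on edge]
    (2,3)@(5, 7): e=[-8,24,0] → ·  [on edge]
    (1,4)@(3, 9): e=[8,8,0] → #  [on edge]
    (2,4)@(5, 9): e=[8,4,4] → #
    (3,4)@(7, 9): e=[8,0,8] → ·  [on edge]
    (0,5)@(1, 11): e=[24,-8,0] → ·  [on edge]
    (1,5)@(3, 11): e=[24,-12,4] → ·
    (2,5)@(5, 11): e=[24,-16,8] → ·
  covered (2 px):
    · · · · · ·
    · · · · · ·
    · · · · · ·
    · · · · · ·
    · # # · · ·
    · · · · · ·
    · · · · · ·
    · · · · · ·
    · · · · · ·
    · · · · · ·
    · · · · · ·

Result: [2,10,12]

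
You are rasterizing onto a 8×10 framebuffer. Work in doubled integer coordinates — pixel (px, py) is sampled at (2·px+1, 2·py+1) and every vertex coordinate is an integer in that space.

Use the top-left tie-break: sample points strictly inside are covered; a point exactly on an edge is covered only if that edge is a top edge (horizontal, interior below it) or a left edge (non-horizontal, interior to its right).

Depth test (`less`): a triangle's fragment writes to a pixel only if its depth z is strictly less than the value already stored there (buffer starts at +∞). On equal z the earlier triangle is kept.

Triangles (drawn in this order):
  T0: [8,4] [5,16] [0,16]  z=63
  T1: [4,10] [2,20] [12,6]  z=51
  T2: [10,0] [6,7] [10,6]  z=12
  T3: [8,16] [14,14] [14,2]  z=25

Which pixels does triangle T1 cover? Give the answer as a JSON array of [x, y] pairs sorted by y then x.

T0:
  2·area = 60
  edge (8, 4)→(5, 16): d=(-3,12) right/bottom  bias=-1
  edge (5, 16)→(0, 16): d=(-5,0) right/bottom  bias=-1
  edge (0, 16)→(8, 4): d=(8,-12) top-left  bias=+0
    (3,3)@(7, 7): e=[3,45,12] → X
    (4,3)@(9, 7): e=[-21,45,36] → .
    (2,4)@(5, 9): e=[21,35,4] → X
    (3,4)@(7, 9): e=[-3,35,28] → .
    (2,5)@(5, 11): e=[15,25,20] → X
    (3,5)@(7, 11): e=[-9,25,44] → .
    (1,6)@(3, 13): e=[33,15,12] → X
    (3,6)@(7, 13): e=[-15,15,60] → .
    (0,7)@(1, 15): e=[51,5,4] → X
    (3,7)@(7, 15): e=[-21,5,76] → .
    (0,8)@(1, 17): e=[45,-5,20] → .
    (1,8)@(3, 17): e=[21,-5,44] → .
  covered (8 px):
    . . . . . . . .
    . . . . . . . .
    . . . . . . . .
    . . . X . . . .
    . . X . . . . .
    . . X . . . . .
    . X X . . . . .
    X X X . . . . .
    . . . . . . . .
    . . . . . . . .
T1:
  2·area = 72  (B↔C swapped to make it positive)
  edge (4, 10)→(12, 6): d=(8,-4) top-left  bias=+0
  edge (12, 6)→(2, 20): d=(-10,14) right/bottom  bias=-1
  edge (2, 20)→(4, 10): d=(2,-10) top-left  bias=+0
    (2,2)@(5, 5): e=[-36,108,0] → .  [on edge]
    (5,3)@(11, 7): e=[4,4,64] → X
    (6,3)@(13, 7): e=[12,-24,84] → .
    (3,4)@(7, 9): e=[4,40,28] → X
    (4,4)@(9, 9): e=[12,12,48] → X
    (5,4)@(11, 9): e=[20,-16,68] → .
    (2,5)@(5, 11): e=[12,48,12] → X
    (4,5)@(9, 11): e=[28,-8,52] → .
    (2,6)@(5, 13): e=[28,28,16] → X
    (3,6)@(7, 13): e=[36,0,36] → .  [on edge]
    (1,7)@(3, 15): e=[36,36,0] → X  [on edge]
    (3,7)@(7, 15): e=[52,-20,40] → .
  covered (9 px):
    . . . . . . . .
    . . . . . . . .
    . . . . . . . .
    . . . . . X . .
    . . . X X . . .
    . . X X . . . .
    . . X . . . . .
    . X X . . . . .
    . X . . . . . .
    . . . . . . . .
T2:
  2·area = 24  (B↔C swapped to make it positive)
  edge (10, 0)→(10, 6): d=(0,6) right/bottom  bias=-1
  edge (10, 6)→(6, 7): d=(-4,1) right/bottom  bias=-1
  edge (6, 7)→(10, 0): d=(4,-7) top-left  bias=+0
    (4,1)@(9, 3): e=[6,13,5] → X
    (5,1)@(11, 3): e=[-6,11,19] → .
    (4,2)@(9, 5): e=[6,5,13] → X
    (5,2)@(11, 5): e=[-6,3,27] → .
    (4,3)@(9, 7): e=[6,-3,21] → .
  covered (2 px):
    . . . . . . . .
    . . . . X . . .
    . . . . X . . .
    . . . . . . . .
    . . . . . . . .
    . . . . . . . .
    . . . . . . . .
    . . . . . . . .
    . . . . . . . .
    . . . . . . . .
T3:
  2·area = 72  (B↔C swapped to make it positive)
  edge (8, 16)→(14, 2): d=(6,-14) top-left  bias=+0
  edge (14, 2)→(14, 14): d=(0,12) right/bottom  bias=-1
  edge (14, 14)→(8, 16): d=(-6,2) right/bottom  bias=-1
    (6,2)@(13, 5): e=[4,12,56] → X
    (7,2)@(15, 5): e=[32,-12,52] → .
    (6,3)@(13, 7): e=[16,12,44] → X
    (7,3)@(15, 7): e=[44,-12,40] → .
    (5,4)@(11, 9): e=[0,36,36] → X  [on edge]
    (7,4)@(15, 9): e=[56,-12,28] → .
    (5,5)@(11, 11): e=[12,36,24] → X
    (7,5)@(15, 11): e=[68,-12,16] → .
    (5,6)@(11, 13): e=[24,36,12] → X
    (7,6)@(15, 13): e=[80,-12,4] → .
    (4,7)@(9, 15): e=[8,60,4] → X
    (5,7)@(11, 15): e=[36,36,0] → .  [on edge]
    (2,8)@(5, 17): e=[-36,108,0] → .  [on edge]
  covered (9 px):
    . . . . . . . .
    . . . . . . . .
    . . . . . . X .
    . . . . . . X .
    . . . . . X X .
    . . . . . X X .
    . . . . . X X .
    . . . . X . . .
    . . . . . . . .
    . . . . . . . .

Final: [[5,3],[3,4],[4,4],[2,5],[3,5],[2,6],[1,7],[2,7],[1,8]]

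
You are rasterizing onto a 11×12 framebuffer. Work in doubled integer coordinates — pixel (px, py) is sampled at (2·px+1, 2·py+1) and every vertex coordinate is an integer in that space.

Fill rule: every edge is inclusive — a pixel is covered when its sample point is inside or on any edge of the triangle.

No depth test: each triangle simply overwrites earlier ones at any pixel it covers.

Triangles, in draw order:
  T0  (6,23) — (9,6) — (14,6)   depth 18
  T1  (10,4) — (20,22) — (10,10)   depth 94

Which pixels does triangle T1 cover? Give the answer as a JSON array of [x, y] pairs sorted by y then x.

T0:
  2·area = 85
  edge (6, 23)→(9, 6): d=(3,-17) inclusive
  edge (9, 6)→(14, 6): d=(5,0) inclusive
  edge (14, 6)→(6, 23): d=(-8,17) inclusive
    (4,3)@(9, 7): e=[3,5,77] → █
    (5,3)@(11, 7): e=[37,5,43] → █
    (6,3)@(13, 7): e=[71,5,9] → █
    (7,3)@(15, 7): e=[105,5,-25] → ·
    (4,4)@(9, 9): e=[9,15,61] → █
    (6,4)@(13, 9): e=[77,15,-7] → ·
    (4,5)@(9, 11): e=[15,25,45] → █
    (6,5)@(13, 11): e=[83,25,-23] → ·
    (4,6)@(9, 13): e=[21,35,29] → █
    (5,6)@(11, 13): e=[55,35,-5] → ·
    (4,7)@(9, 15): e=[27,45,13] → █
    (5,7)@(11, 15): e=[61,45,-21] → ·
  covered (10 px):
    · · · · · · · · · · ·
    · · · · · · · · · · ·
    · · · · · · · · · · ·
    · · · · █ █ █ · · · ·
    · · · · █ █ · · · · ·
    · · · · █ █ · · · · ·
    · · · · █ · · · · · ·
    · · · · █ · · · · · ·
    · · · · · · · · · · ·
    · · · █ · · · · · · ·
    · · · · · · · · · · ·
    · · · · · · · · · · ·
T1:
  2·area = 60
  edge (10, 4)→(20, 22): d=(10,18) inclusive
  edge (20, 22)→(10, 10): d=(-10,-12) inclusive
  edge (10, 10)→(10, 4): d=(0,-6) inclusive
    (5,3)@(11, 7): e=[12,42,6] → █
    (6,3)@(13, 7): e=[-24,66,18] → ·
    (5,4)@(11, 9): e=[32,22,6] → █
    (6,4)@(13, 9): e=[-4,46,18] → ·
    (5,5)@(11, 11): e=[52,2,6] → █
    (6,5)@(13, 11): e=[16,26,18] → █
    (7,5)@(15, 11): e=[-20,50,30] → ·
    (5,6)@(11, 13): e=[72,-18,6] → ·
    (6,6)@(13, 13): e=[36,6,18] → █
    (7,6)@(15, 13): e=[0,30,30] → █  [on edge]
    (8,6)@(17, 13): e=[-36,54,42] → ·
    (6,7)@(13, 15): e=[56,-14,18] → ·
  covered (8 px):
    · · · · · · · · · · ·
    · · · · · · · · · · ·
    · · · · · · · · · · ·
    · · · · · █ · · · · ·
    · · · · · █ · · · · ·
    · · · · · █ █ · · · ·
    · · · · · · █ █ · · ·
    · · · · · · · █ · · ·
    · · · · · · · · █ · ·
    · · · · · · · · · · ·
    · · · · · · · · · · ·
    · · · · · · · · · · ·

Result: [[5,3],[5,4],[5,5],[6,5],[6,6],[7,6],[7,7],[8,8]]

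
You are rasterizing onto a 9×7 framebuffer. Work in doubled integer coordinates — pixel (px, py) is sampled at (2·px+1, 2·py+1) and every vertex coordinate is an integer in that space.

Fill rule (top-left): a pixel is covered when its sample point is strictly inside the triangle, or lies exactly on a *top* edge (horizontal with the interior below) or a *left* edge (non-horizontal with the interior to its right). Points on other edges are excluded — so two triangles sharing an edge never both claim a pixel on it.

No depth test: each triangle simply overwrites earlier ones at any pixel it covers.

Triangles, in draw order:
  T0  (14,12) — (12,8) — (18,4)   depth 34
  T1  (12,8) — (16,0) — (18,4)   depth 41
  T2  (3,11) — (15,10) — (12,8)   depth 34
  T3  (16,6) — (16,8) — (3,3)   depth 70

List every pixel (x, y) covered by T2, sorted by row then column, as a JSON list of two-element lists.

T0:
  2·area = 32
  edge (14, 12)→(12, 8): d=(-2,-4) top-left  bias=+0
  edge (12, 8)→(18, 4): d=(6,-4) top-left  bias=+0
  edge (18, 4)→(14, 12): d=(-4,8) right/bottom  bias=-1
    (8,2)@(17, 5): e=[26,2,4] → █
    (7,3)@(15, 7): e=[14,6,12] → █
    (8,3)@(17, 7): e=[22,14,-4] → ·
    (6,4)@(13, 9): e=[2,10,20] → █
    (8,4)@(17, 9): e=[18,26,-12] → ·
    (6,5)@(13, 11): e=[-2,22,12] → ·
    (7,5)@(15, 11): e=[6,30,-4] → ·
  covered (4 px):
    · · · · · · · · ·
    · · · · · · · · ·
    · · · · · · · · █
    · · · · · · · █ ·
    · · · · · · █ █ ·
    · · · · · · · · ·
    · · · · · · · · ·
T1:
  2·area = 32
  edge (12, 8)→(16, 0): d=(4,-8) top-left  bias=+0
  edge (16, 0)→(18, 4): d=(2,4) right/bottom  bias=-1
  edge (18, 4)→(12, 8): d=(-6,4) right/bottom  bias=-1
    (7,1)@(15, 3): e=[4,10,18] → █
    (8,1)@(17, 3): e=[20,2,10] → █
    (7,2)@(15, 5): e=[12,14,6] → █
    (8,2)@(17, 5): e=[28,6,-2] → ·
    (6,3)@(13, 7): e=[4,26,2] → █
    (7,3)@(15, 7): e=[20,18,-6] → ·
    (6,4)@(13, 9): e=[12,30,-10] → ·
  covered (4 px):
    · · · · · · · · ·
    · · · · · · · █ █
    · · · · · · · █ ·
    · · · · · · █ · ·
    · · · · · · · · ·
    · · · · · · · · ·
    · · · · · · · · ·
T2:
  2·area = 27  (B↔C swapped to make it positive)
  edge (3, 11)→(12, 8): d=(9,-3) top-left  bias=+0
  edge (12, 8)→(15, 10): d=(3,2) right/bottom  bias=-1
  edge (15, 10)→(3, 11): d=(-12,1) right/bottom  bias=-1
    (7,3)@(15, 7): e=[0,-9,36] → ·  [on edge]
    (4,4)@(9, 9): e=[0,9,18] → █  [on edge]
    (5,4)@(11, 9): e=[6,5,16] → █
    (6,4)@(13, 9): e=[12,1,14] → █
    (7,4)@(15, 9): e=[18,-3,12] → ·
    (1,5)@(3, 11): e=[0,27,0] → ·  [on edge]
    (4,5)@(9, 11): e=[18,15,-6] → ·
    (5,5)@(11, 11): e=[24,11,-8] → ·
    (6,5)@(13, 11): e=[30,7,-10] → ·
  covered (3 px):
    · · · · · · · · ·
    · · · · · · · · ·
    · · · · · · · · ·
    · · · · · · · · ·
    · · · · █ █ █ · ·
    · · · · · · · · ·
    · · · · · · · · ·
T3:
  2·area = 26
  edge (16, 6)→(16, 8): d=(0,2) right/bottom  bias=-1
  edge (16, 8)→(3, 3): d=(-13,-5) top-left  bias=+0
  edge (3, 3)→(16, 6): d=(13,3) right/bottom  bias=-1
    (1,1)@(3, 3): e=[26,0,0] → ·  [on edge]
    (4,2)@(9, 5): e=[14,4,8] → █
    (5,2)@(11, 5): e=[10,14,2] → █
    (6,2)@(13, 5): e=[6,24,-4] → ·
    (4,3)@(9, 7): e=[14,-22,34] → ·
    (5,3)@(11, 7): e=[10,-12,28] → ·
    (7,3)@(15, 7): e=[2,8,16] → █
    (8,3)@(17, 7): e=[-2,18,10] → ·
    (7,4)@(15, 9): e=[2,-18,42] → ·
  covered (3 px):
    · · · · · · · · ·
    · · · · · · · · ·
    · · · · █ █ · · ·
    · · · · · · · █ ·
    · · · · · · · · ·
    · · · · · · · · ·
    · · · · · · · · ·

Result: [[4,4],[5,4],[6,4]]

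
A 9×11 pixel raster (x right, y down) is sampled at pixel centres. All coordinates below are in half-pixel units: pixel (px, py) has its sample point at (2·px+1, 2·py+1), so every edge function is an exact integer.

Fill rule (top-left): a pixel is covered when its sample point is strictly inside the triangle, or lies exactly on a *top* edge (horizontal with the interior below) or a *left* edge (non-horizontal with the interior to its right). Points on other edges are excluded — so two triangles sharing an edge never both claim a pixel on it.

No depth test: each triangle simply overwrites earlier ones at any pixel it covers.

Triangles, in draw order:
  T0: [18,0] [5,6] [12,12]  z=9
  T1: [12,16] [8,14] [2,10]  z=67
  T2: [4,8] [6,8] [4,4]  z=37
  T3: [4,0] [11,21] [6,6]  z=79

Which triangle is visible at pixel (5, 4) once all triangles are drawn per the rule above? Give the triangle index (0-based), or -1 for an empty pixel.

T0:
  2·area = 120  (B↔C swapped to make it positive)
  edge (18, 0)→(12, 12): d=(-6,12) right/bottom  bias=-1
  edge (12, 12)→(5, 6): d=(-7,-6) top-left  bias=+0
  edge (5, 6)→(18, 0): d=(13,-6) top-left  bias=+0
    (8,0)@(17, 1): e=[6,107,7] → █
    (6,1)@(13, 3): e=[42,69,9] → █
    (7,1)@(15, 3): e=[18,81,21] → █
    (8,1)@(17, 3): e=[-6,93,33] → ·
    (4,2)@(9, 5): e=[78,31,11] → █
    (5,2)@(11, 5): e=[54,43,23] → █
    (8,2)@(17, 5): e=[-18,79,59] → ·
    (3,3)@(7, 7): e=[90,5,25] → █
    (7,3)@(15, 7): e=[-6,53,73] → ·
    (3,4)@(7, 9): e=[78,-9,51] → ·
    (4,4)@(9, 9): e=[54,3,63] → █
    (7,4)@(15, 9): e=[-18,39,99] → ·
  covered (15 px):
    · · · · · · · · █
    · · · · · · █ █ ·
    · · · · █ █ █ █ ·
    · · · █ █ █ █ · ·
    · · · · █ █ █ · ·
    · · · · · █ · · ·
    · · · · · · · · ·
    · · · · · · · · ·
    · · · · · · · · ·
    · · · · · · · · ·
    · · · · · · · · ·
T1:
  2·area = 4
  edge (12, 16)→(8, 14): d=(-4,-2) top-left  bias=+0
  edge (8, 14)→(2, 10): d=(-6,-4) top-left  bias=+0
  edge (2, 10)→(12, 16): d=(10,6) right/bottom  bias=-1
    (3,6)@(7, 13): e=[2,2,0] → ·  [on edge]
    (8,9)@(17, 19): e=[-2,6,0] → ·  [on edge]
  covered (0 px):
    · · · · · · · · ·
    · · · · · · · · ·
    · · · · · · · · ·
    · · · · · · · · ·
    · · · · · · · · ·
    · · · · · · · · ·
    · · · · · · · · ·
    · · · · · · · · ·
    · · · · · · · · ·
    · · · · · · · · ·
    · · · · · · · · ·
T2:
  2·area = 8  (B↔C swapped to make it positive)
  edge (4, 8)→(4, 4): d=(0,-4) top-left  bias=+0
  edge (4, 4)→(6, 8): d=(2,4) right/bottom  bias=-1
  edge (6, 8)→(4, 8): d=(-2,0) right/bottom  bias=-1
    (2,3)@(5, 7): e=[4,2,2] → █
    (3,3)@(7, 7): e=[12,-6,2] → ·
    (2,4)@(5, 9): e=[4,6,-2] → ·
  covered (1 px):
    · · · · · · · · ·
    · · · · · · · · ·
    · · · · · · · · ·
    · · █ · · · · · ·
    · · · · · · · · ·
    · · · · · · · · ·
    · · · · · · · · ·
    · · · · · · · · ·
    · · · · · · · · ·
    · · · · · · · · ·
    · · · · · · · · ·
T3:
  degenerate (2·area = 0) — covers nothing

Z-buffer (winner per pixel, '.' = empty):
  . . . . . . . . 0
  . . . . . . 0 0 .
  . . . . 0 0 0 0 .
  . . 2 0 0 0 0 . .
  . . . . 0 0 0 . .
  . . . . . 0 . . .
  . . . . . . . . .
  . . . . . . . . .
  . . . . . . . . .
  . . . . . . . . .
  . . . . . . . . .

Final: 0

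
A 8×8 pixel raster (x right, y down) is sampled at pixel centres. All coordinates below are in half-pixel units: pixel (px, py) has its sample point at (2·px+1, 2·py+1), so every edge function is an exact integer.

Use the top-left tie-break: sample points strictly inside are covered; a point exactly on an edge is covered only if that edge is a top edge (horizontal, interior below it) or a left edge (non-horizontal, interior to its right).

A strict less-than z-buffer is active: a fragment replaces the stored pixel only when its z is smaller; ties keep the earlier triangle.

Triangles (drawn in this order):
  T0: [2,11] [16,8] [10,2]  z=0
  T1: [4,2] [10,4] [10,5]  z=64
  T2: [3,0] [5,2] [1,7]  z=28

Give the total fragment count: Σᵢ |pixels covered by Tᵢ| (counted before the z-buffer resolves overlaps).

T0:
  2·area = 102  (B↔C swapped to make it positive)
  edge (2, 11)→(10, 2): d=(8,-9) top-left  bias=+0
  edge (10, 2)→(16, 8): d=(6,6) right/bottom  bias=-1
  edge (16, 8)→(2, 11): d=(-14,3) right/bottom  bias=-1
    (4,0)@(9, 1): e=[-17,0,119] → ·  [on edge]
    (5,1)@(11, 3): e=[17,0,85] → ·  [on edge]
    (4,2)@(9, 5): e=[15,24,63] → #
    (5,2)@(11, 5): e=[33,12,57] → #
    (6,2)@(13, 5): e=[51,0,51] → ·  [on edge]
    (3,3)@(7, 7): e=[13,48,41] → #
    (6,3)@(13, 7): e=[67,12,23] → #
    (7,3)@(15, 7): e=[85,0,17] → ·  [on edge]
    (2,4)@(5, 9): e=[11,72,19] → #
    (6,4)@(13, 9): e=[83,24,-5] → ·
    (2,5)@(5, 11): e=[27,84,-9] → ·
    (3,5)@(7, 11): e=[45,72,-15] → ·
  covered (10 px):
    · · · · · · · ·
    · · · · · · · ·
    · · · · # # · ·
    · · · # # # # ·
    · · # # # # · ·
    · · · · · · · ·
    · · · · · · · ·
    · · · · · · · ·
T1:
  2·area = 6
  edge (4, 2)→(10, 4): d=(6,2) right/bottom  bias=-1
  edge (10, 4)→(10, 5): d=(0,1) right/bottom  bias=-1
  edge (10, 5)→(4, 2): d=(-6,-3) top-left  bias=+0
    (0,0)@(1, 1): e=[0,9,-3] → ·  [on edge]
    (3,1)@(7, 3): e=[0,3,3] → ·  [on edge]
    (6,2)@(13, 5): e=[0,-3,9] → ·  [on edge]
  covered (0 px):
    · · · · · · · ·
    · · · · · · · ·
    · · · · · · · ·
    · · · · · · · ·
    · · · · · · · ·
    · · · · · · · ·
    · · · · · · · ·
    · · · · · · · ·
T2:
  2·area = 18
  edge (3, 0)→(5, 2): d=(2,2) right/bottom  bias=-1
  edge (5, 2)→(1, 7): d=(-4,5) right/bottom  bias=-1
  edge (1, 7)→(3, 0): d=(2,-7) top-left  bias=+0
    (1,0)@(3, 1): e=[2,14,2] → #
    (2,0)@(5, 1): e=[-2,4,16] → ·
    (1,1)@(3, 3): e=[6,6,6] → #
    (2,1)@(5, 3): e=[2,-4,20] → ·
    (1,2)@(3, 5): e=[10,-2,10] → ·
    (0,3)@(1, 7): e=[18,0,0] → ·  [on edge]
  covered (2 px):
    · # · · · · · ·
    · # · · · · · ·
    · · · · · · · ·
    · · · · · · · ·
    · · · · · · · ·
    · · · · · · · ·
    · · · · · · · ·
    · · · · · · · ·

Final: 12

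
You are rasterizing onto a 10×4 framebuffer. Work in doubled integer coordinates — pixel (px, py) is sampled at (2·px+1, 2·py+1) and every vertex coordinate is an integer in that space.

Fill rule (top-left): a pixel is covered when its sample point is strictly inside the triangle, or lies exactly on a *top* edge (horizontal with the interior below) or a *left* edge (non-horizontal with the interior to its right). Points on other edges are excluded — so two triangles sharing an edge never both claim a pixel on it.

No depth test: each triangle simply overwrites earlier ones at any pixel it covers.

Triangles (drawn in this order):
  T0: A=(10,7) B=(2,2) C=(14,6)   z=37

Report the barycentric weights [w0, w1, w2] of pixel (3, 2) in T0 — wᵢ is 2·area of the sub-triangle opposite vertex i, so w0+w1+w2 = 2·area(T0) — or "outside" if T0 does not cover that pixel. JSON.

T0:
  2·area = 28
  edge (10, 7)→(2, 2): d=(-8,-5) top-left  bias=+0
  edge (2, 2)→(14, 6): d=(12,4) right/bottom  bias=-1
  edge (14, 6)→(10, 7): d=(-4,1) right/bottom  bias=-1
    (2,1)@(5, 3): e=[7,0,21] → .  [on edge]
    (3,2)@(7, 5): e=[1,16,11] → X
    (4,2)@(9, 5): e=[11,8,9] → X
    (5,2)@(11, 5): e=[21,0,7] → .  [on edge]
    (3,3)@(7, 7): e=[-15,40,3] → .
    (4,3)@(9, 7): e=[-5,32,1] → .
    (8,3)@(17, 7): e=[35,0,-7] → .  [on edge]
  covered (2 px):
    . . . . . . . . . .
    . . . . . . . . . .
    . . . X X . . . . .
    . . . . . . . . . .

Final: [16,11,1]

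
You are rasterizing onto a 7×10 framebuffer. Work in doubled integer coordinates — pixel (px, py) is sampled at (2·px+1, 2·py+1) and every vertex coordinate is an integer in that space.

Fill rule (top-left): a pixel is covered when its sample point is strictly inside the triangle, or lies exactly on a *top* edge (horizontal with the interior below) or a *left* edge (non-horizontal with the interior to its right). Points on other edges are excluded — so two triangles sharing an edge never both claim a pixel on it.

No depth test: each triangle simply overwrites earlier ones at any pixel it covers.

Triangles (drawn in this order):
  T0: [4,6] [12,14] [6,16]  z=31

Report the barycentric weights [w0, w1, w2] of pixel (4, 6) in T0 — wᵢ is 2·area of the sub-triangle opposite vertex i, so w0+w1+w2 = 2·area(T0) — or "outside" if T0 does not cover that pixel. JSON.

T0:
  2·area = 64
  edge (4, 6)→(12, 14): d=(8,8) right/bottom  bias=-1
  edge (12, 14)→(6, 16): d=(-6,2) right/bottom  bias=-1
  edge (6, 16)→(4, 6): d=(-2,-10) top-left  bias=+0
    (1,0)@(3, 1): e=[-32,96,0] → .  [on edge]
    (0,1)@(1, 3): e=[0,88,-24] → .  [on edge]
    (1,2)@(3, 5): e=[0,72,-8] → .  [on edge]
    (2,3)@(5, 7): e=[0,56,8] → .  [on edge]
    (2,4)@(5, 9): e=[16,44,4] → X
    (3,4)@(7, 9): e=[0,40,24] → .  [on edge]
    (2,5)@(5, 11): e=[32,32,0] → X  [on edge]
    (3,5)@(7, 11): e=[16,28,20] → X
    (4,5)@(9, 11): e=[0,24,40] → .  [on edge]
    (2,6)@(5, 13): e=[48,20,-4] → .
    (3,6)@(7, 13): e=[32,16,16] → X
    (4,6)@(9, 13): e=[16,12,36] → X
    (5,6)@(11, 13): e=[0,8,56] → .  [on edge]
    (4,7)@(9, 15): e=[32,0,32] → .  [on edge]
    (6,7)@(13, 15): e=[0,-8,72] → .  [on edge]
    (1,8)@(3, 17): e=[96,0,-32] → .  [on edge]
  covered (6 px):
    . . . . . . .
    . . . . . . .
    . . . . . . .
    . . . . . . .
    . . X . . . .
    . . X X . . .
    . . . X X . .
    . . . X . . .
    . . . . . . .
    . . . . . . .

Result: [12,36,16]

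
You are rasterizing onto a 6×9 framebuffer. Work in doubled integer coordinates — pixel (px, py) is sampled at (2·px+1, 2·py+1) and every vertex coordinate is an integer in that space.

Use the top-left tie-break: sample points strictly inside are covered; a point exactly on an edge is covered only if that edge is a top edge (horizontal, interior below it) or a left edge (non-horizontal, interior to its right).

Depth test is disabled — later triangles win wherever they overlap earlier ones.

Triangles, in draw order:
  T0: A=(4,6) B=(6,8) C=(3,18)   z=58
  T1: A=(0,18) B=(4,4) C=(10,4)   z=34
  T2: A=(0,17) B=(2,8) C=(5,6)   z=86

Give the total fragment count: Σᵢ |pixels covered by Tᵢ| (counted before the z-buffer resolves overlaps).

T0:
  2·area = 26
  edge (4, 6)→(6, 8): d=(2,2) right/bottom  bias=-1
  edge (6, 8)→(3, 18): d=(-3,10) right/bottom  bias=-1
  edge (3, 18)→(4, 6): d=(1,-12) top-left  bias=+0
    (0,1)@(1, 3): e=[0,65,-39] → ·  [on edge]
    (1,2)@(3, 5): e=[0,39,-13] → ·  [on edge]
    (2,3)@(5, 7): e=[0,13,13] → ·  [on edge]
    (2,4)@(5, 9): e=[4,7,15] → #
    (3,4)@(7, 9): e=[0,-13,39] → ·  [on edge]
    (2,5)@(5, 11): e=[8,1,17] → #
    (3,5)@(7, 11): e=[4,-19,41] → ·
    (4,5)@(9, 11): e=[0,-39,65] → ·  [on edge]
    (2,6)@(5, 13): e=[12,-5,19] → ·
    (5,6)@(11, 13): e=[0,-65,91] → ·  [on edge]
  covered (2 px):
    · · · · · ·
    · · · · · ·
    · · · · · ·
    · · · · · ·
    · · # · · ·
    · · # · · ·
    · · · · · ·
    · · · · · ·
    · · · · · ·
T1:
  2·area = 84
  edge (0, 18)→(4, 4): d=(4,-14) top-left  bias=+0
  edge (4, 4)→(10, 4): d=(6,0) top-left  bias=+0
  edge (10, 4)→(0, 18): d=(-10,14) right/bottom  bias=-1
    (2,2)@(5, 5): e=[18,6,60] → #
    (3,2)@(7, 5): e=[46,6,32] → #
    (4,2)@(9, 5): e=[74,6,4] → #
    (5,2)@(11, 5): e=[102,6,-24] → ·
    (2,3)@(5, 7): e=[26,18,40] → #
    (4,3)@(9, 7): e=[82,18,-16] → ·
    (1,4)@(3, 9): e=[6,30,48] → #
    (3,4)@(7, 9): e=[62,30,-8] → ·
    (1,5)@(3, 11): e=[14,42,28] → #
    (2,5)@(5, 11): e=[42,42,0] → ·  [on edge]
    (1,6)@(3, 13): e=[22,54,8] → #
    (2,6)@(5, 13): e=[50,54,-20] → ·
  covered (10 px):
    · · · · · ·
    · · · · · ·
    · · # # # ·
    · · # # · ·
    · # # · · ·
    · # · · · ·
    · # · · · ·
    # · · · · ·
    · · · · · ·
T2:
  2·area = 23
  edge (0, 17)→(2, 8): d=(2,-9) top-left  bias=+0
  edge (2, 8)→(5, 6): d=(3,-2) top-left  bias=+0
  edge (5, 6)→(0, 17): d=(-5,11) right/bottom  bias=-1
    (1,4)@(3, 9): e=[11,5,7] → #
    (2,4)@(5, 9): e=[29,9,-15] → ·
    (1,5)@(3, 11): e=[15,11,-3] → ·
    (0,6)@(1, 13): e=[1,13,9] → #
    (1,6)@(3, 13): e=[19,17,-13] → ·
    (0,7)@(1, 15): e=[5,19,-1] → ·
  covered (2 px):
    · · · · · ·
    · · · · · ·
    · · · · · ·
    · · · · · ·
    · # · · · ·
    · · · · · ·
    # · · · · ·
    · · · · · ·
    · · · · · ·

Answer: 14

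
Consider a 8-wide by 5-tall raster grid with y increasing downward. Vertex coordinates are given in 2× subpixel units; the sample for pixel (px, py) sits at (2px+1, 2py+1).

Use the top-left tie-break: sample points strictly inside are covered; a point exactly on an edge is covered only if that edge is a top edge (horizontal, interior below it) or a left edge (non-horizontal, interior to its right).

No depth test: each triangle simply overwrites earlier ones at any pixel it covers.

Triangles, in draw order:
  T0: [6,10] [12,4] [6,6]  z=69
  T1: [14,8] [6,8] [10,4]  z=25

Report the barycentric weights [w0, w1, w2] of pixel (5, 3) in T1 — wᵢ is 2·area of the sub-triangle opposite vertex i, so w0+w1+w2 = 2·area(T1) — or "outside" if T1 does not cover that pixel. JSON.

T0:
  2·area = 24  (B↔C swapped to make it positive)
  edge (6, 10)→(6, 6): d=(0,-4) top-left  bias=+0
  edge (6, 6)→(12, 4): d=(6,-2) top-left  bias=+0
  edge (12, 4)→(6, 10): d=(-6,6) right/bottom  bias=-1
    (7,0)@(15, 1): e=[36,-12,0] → ·  [on edge]
    (6,1)@(13, 3): e=[28,-4,0] → ·  [on edge]
    (7,1)@(15, 3): e=[36,0,-12] → ·  [on edge]
    (4,2)@(9, 5): e=[12,0,12] → #  [on edge]
    (5,2)@(11, 5): e=[20,4,0] → ·  [on edge]
    (1,3)@(3, 7): e=[-12,0,36] → ·  [on edge]
    (3,3)@(7, 7): e=[4,8,12] → #
    (4,3)@(9, 7): e=[12,12,0] → ·  [on edge]
    (3,4)@(7, 9): e=[4,20,0] → ·  [on edge]
  covered (2 px):
    · · · · · · · ·
    · · · · · · · ·
    · · · · # · · ·
    · · · # · · · ·
    · · · · · · · ·
T1:
  2·area = 32
  edge (14, 8)→(6, 8): d=(-8,0) right/bottom  bias=-1
  edge (6, 8)→(10, 4): d=(4,-4) top-left  bias=+0
  edge (10, 4)→(14, 8): d=(4,4) right/bottom  bias=-1
    (3,0)@(7, 1): e=[56,-24,0] → ·  [on edge]
    (6,0)@(13, 1): e=[56,0,-24] → ·  [on edge]
    (4,1)@(9, 3): e=[40,-8,0] → ·  [on edge]
    (5,1)@(11, 3): e=[40,0,-8] → ·  [on edge]
    (4,2)@(9, 5): e=[24,0,8] → #  [on edge]
    (5,2)@(11, 5): e=[24,8,0] → ·  [on edge]
    (3,3)@(7, 7): e=[8,0,24] → #  [on edge]
    (5,3)@(11, 7): e=[8,16,8] → #
    (6,3)@(13, 7): e=[8,24,0] → ·  [on edge]
    (2,4)@(5, 9): e=[-8,0,40] → ·  [on edge]
    (3,4)@(7, 9): e=[-8,8,32] → ·
    (4,4)@(9, 9): e=[-8,16,24] → ·
    (7,4)@(15, 9): e=[-8,40,0] → ·  [on edge]
  covered (4 px):
    · · · · · · · ·
    · · · · · · · ·
    · · · · # · · ·
    · · · # # # · ·
    · · · · · · · ·

Result: [16,8,8]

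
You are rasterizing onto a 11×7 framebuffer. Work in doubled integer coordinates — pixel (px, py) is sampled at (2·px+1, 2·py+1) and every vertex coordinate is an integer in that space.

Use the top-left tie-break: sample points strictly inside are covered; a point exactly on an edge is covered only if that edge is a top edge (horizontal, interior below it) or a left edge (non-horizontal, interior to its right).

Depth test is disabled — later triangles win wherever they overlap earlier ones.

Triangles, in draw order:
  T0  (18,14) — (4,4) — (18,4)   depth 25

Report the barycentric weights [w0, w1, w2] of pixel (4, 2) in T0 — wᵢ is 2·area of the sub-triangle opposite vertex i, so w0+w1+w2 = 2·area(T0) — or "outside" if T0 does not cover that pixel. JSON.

T0:
  2·area = 140
  edge (18, 14)→(4, 4): d=(-14,-10) top-left  bias=+0
  edge (4, 4)→(18, 4): d=(14,0) top-left  bias=+0
  edge (18, 4)→(18, 14): d=(0,10) right/bottom  bias=-1
    (3,2)@(7, 5): e=[16,14,110] → █
    (4,2)@(9, 5): e=[36,14,90] → █
    (5,2)@(11, 5): e=[56,14,70] → █
    (6,2)@(13, 5): e=[76,14,50] → █
    (7,2)@(15, 5): e=[96,14,30] → █
    (8,2)@(17, 5): e=[116,14,10] → █
    (9,2)@(19, 5): e=[136,14,-10] → ·
    (3,3)@(7, 7): e=[-12,42,110] → ·
    (4,3)@(9, 7): e=[8,42,90] → █
    (9,3)@(19, 7): e=[108,42,-10] → ·
    (4,4)@(9, 9): e=[-20,70,90] → ·
    (5,4)@(11, 9): e=[0,70,70] → █  [on edge]
  covered (18 px):
    · · · · · · · · · · ·
    · · · · · · · · · · ·
    · · · █ █ █ █ █ █ · ·
    · · · · █ █ █ █ █ · ·
    · · · · · █ █ █ █ · ·
    · · · · · · · █ █ · ·
    · · · · · · · · █ · ·

Final: [14,90,36]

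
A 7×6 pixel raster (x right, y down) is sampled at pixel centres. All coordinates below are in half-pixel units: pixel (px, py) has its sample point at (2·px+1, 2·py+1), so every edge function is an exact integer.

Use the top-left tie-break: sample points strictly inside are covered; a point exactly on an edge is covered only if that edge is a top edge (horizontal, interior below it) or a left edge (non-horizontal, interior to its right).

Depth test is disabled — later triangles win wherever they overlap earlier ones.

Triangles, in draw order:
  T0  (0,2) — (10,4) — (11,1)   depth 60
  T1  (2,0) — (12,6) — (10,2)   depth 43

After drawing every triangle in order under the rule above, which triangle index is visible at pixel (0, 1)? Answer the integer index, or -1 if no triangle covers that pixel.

T0:
  2·area = 32  (B↔C swapped to make it positive)
  edge (0, 2)→(11, 1): d=(11,-1) top-left  bias=+0
  edge (11, 1)→(10, 4): d=(-1,3) right/bottom  bias=-1
  edge (10, 4)→(0, 2): d=(-10,-2) top-left  bias=+0
    (5,0)@(11, 1): e=[0,0,32] → .  [on edge]
    (2,1)@(5, 3): e=[16,16,0] → X  [on edge]
    (3,1)@(7, 3): e=[18,10,4] → X
    (4,1)@(9, 3): e=[20,4,8] → X
    (5,1)@(11, 3): e=[22,-2,12] → .
    (2,2)@(5, 5): e=[38,14,-20] → .
    (3,2)@(7, 5): e=[40,8,-16] → .
    (4,2)@(9, 5): e=[42,2,-12] → .
    (4,3)@(9, 7): e=[64,0,-32] → .  [on edge]
  covered (3 px):
    . . . . . . .
    . . X X X . .
    . . . . . . .
    . . . . . . .
    . . . . . . .
    . . . . . . .
T1:
  2·area = 28  (B↔C swapped to make it positive)
  edge (2, 0)→(10, 2): d=(8,2) right/bottom  bias=-1
  edge (10, 2)→(12, 6): d=(2,4) right/bottom  bias=-1
  edge (12, 6)→(2, 0): d=(-10,-6) top-left  bias=+0
    (2,0)@(5, 1): e=[2,18,8] → X
    (3,0)@(7, 1): e=[-2,10,20] → .
    (2,1)@(5, 3): e=[18,22,-12] → .
    (3,1)@(7, 3): e=[14,14,0] → X  [on edge]
    (4,1)@(9, 3): e=[10,6,12] → X
    (5,1)@(11, 3): e=[6,-2,24] → .
    (3,2)@(7, 5): e=[30,18,-20] → .
    (4,2)@(9, 5): e=[26,10,-8] → .
    (5,2)@(11, 5): e=[22,2,4] → X
    (6,2)@(13, 5): e=[18,-6,16] → .
    (5,3)@(11, 7): e=[38,6,-16] → .
  covered (4 px):
    . . X . . . .
    . . . X X . .
    . . . . . X .
    . . . . . . .
    . . . . . . .
    . . . . . . .

Z-buffer (winner per pixel, '.' = empty):
  . . 1 . . . .
  . . 0 1 1 . .
  . . . . . 1 .
  . . . . . . .
  . . . . . . .
  . . . . . . .

Final: -1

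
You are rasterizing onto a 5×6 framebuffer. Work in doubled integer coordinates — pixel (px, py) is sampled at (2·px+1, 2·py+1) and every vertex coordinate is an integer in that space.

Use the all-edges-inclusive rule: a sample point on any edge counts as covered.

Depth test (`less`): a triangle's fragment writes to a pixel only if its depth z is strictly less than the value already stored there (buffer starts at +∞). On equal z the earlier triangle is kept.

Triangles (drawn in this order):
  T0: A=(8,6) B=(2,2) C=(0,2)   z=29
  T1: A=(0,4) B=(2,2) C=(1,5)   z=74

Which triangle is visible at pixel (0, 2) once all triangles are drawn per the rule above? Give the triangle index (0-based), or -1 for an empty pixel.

T0:
  2·area = 8  (B↔C swapped to make it positive)
  edge (8, 6)→(0, 2): d=(-8,-4) inclusive
  edge (0, 2)→(2, 2): d=(2,0) inclusive
  edge (2, 2)→(8, 6): d=(6,4) inclusive
    (1,1)@(3, 3): e=[4,2,2] → X
    (2,1)@(5, 3): e=[12,2,-6] → .
    (1,2)@(3, 5): e=[-12,6,14] → .
  covered (1 px):
    . . . . .
    . X . . .
    . . . . .
    . . . . .
    . . . . .
    . . . . .
T1:
  2·area = 4
  edge (0, 4)→(2, 2): d=(2,-2) inclusive
  edge (2, 2)→(1, 5): d=(-1,3) inclusive
  edge (1, 5)→(0, 4): d=(-1,-1) inclusive
    (1,0)@(3, 1): e=[0,-2,6] → .  [on edge]
    (0,1)@(1, 3): e=[0,2,2] → X  [on edge]
    (1,1)@(3, 3): e=[4,-4,4] → .
    (0,2)@(1, 5): e=[4,0,0] → X  [on edge]
    (1,2)@(3, 5): e=[8,-6,2] → .
    (0,3)@(1, 7): e=[8,-2,-2] → .
    (1,3)@(3, 7): e=[12,-8,0] → .  [on edge]
    (2,4)@(5, 9): e=[20,-16,0] → .  [on edge]
    (3,5)@(7, 11): e=[28,-24,0] → .  [on edge]
  covered (2 px):
    . . . . .
    X . . . .
    X . . . .
    . . . . .
    . . . . .
    . . . . .

Z-buffer (winner per pixel, '.' = empty):
  . . . . .
  1 0 . . .
  1 . . . .
  . . . . .
  . . . . .
  . . . . .

Result: 1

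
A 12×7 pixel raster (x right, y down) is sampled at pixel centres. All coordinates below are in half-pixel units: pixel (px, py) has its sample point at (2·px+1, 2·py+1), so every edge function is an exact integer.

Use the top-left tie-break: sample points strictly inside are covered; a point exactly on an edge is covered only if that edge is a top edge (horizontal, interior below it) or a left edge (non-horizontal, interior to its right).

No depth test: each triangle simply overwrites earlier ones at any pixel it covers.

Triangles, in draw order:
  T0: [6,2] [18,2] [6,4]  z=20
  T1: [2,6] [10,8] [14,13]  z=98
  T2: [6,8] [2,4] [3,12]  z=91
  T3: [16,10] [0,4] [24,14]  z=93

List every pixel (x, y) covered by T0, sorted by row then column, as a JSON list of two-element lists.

T0:
  2·area = 24
  edge (6, 2)→(18, 2): d=(12,0) top-left  bias=+0
  edge (18, 2)→(6, 4): d=(-12,2) right/bottom  bias=-1
  edge (6, 4)→(6, 2): d=(0,-2) top-left  bias=+0
    (3,1)@(7, 3): e=[12,10,2] → #
    (4,1)@(9, 3): e=[12,6,6] → #
    (5,1)@(11, 3): e=[12,2,10] → #
    (6,1)@(13, 3): e=[12,-2,14] → ·
    (3,2)@(7, 5): e=[36,-14,2] → ·
    (4,2)@(9, 5): e=[36,-18,6] → ·
    (5,2)@(11, 5): e=[36,-22,10] → ·
  covered (3 px):
    · · · · · · · · · · · ·
    · · · # # # · · · · · ·
    · · · · · · · · · · · ·
    · · · · · · · · · · · ·
    · · · · · · · · · · · ·
    · · · · · · · · · · · ·
    · · · · · · · · · · · ·
T1:
  2·area = 32
  edge (2, 6)→(10, 8): d=(8,2) right/bottom  bias=-1
  edge (10, 8)→(14, 13): d=(4,5) right/bottom  bias=-1
  edge (14, 13)→(2, 6): d=(-12,-7) top-left  bias=+0
    (2,3)@(5, 7): e=[2,21,9] → #
    (3,3)@(7, 7): e=[-2,11,23] → ·
    (2,4)@(5, 9): e=[18,29,-15] → ·
    (4,4)@(9, 9): e=[10,9,13] → #
    (5,4)@(11, 9): e=[6,-1,27] → ·
    (4,5)@(9, 11): e=[26,17,-11] → ·
    (5,5)@(11, 11): e=[22,7,3] → #
    (6,5)@(13, 11): e=[18,-3,17] → ·
    (5,6)@(11, 13): e=[38,15,-21] → ·
  covered (3 px):
    · · · · · · · · · · · ·
    · · · · · · · · · · · ·
    · · · · · · · · · · · ·
    · · # · · · · · · · · ·
    · · · · # · · · · · · ·
    · · · · · # · · · · · ·
    · · · · · · · · · · · ·
T2:
  2·area = 28  (B↔C swapped to make it positive)
  edge (6, 8)→(3, 12): d=(-3,4) right/bottom  bias=-1
  edge (3, 12)→(2, 4): d=(-1,-8) top-left  bias=+0
  edge (2, 4)→(6, 8): d=(4,4) right/bottom  bias=-1
    (0,1)@(1, 3): e=[35,-7,0] → ·  [on edge]
    (1,2)@(3, 5): e=[21,7,0] → ·  [on edge]
    (1,3)@(3, 7): e=[15,5,8] → #
    (2,3)@(5, 7): e=[7,21,0] → ·  [on edge]
    (1,4)@(3, 9): e=[9,3,16] → #
    (2,4)@(5, 9): e=[1,19,8] → #
    (3,4)@(7, 9): e=[-7,35,0] → ·  [on edge]
    (1,5)@(3, 11): e=[3,1,24] → #
    (2,5)@(5, 11): e=[-5,17,16] → ·
    (4,5)@(9, 11): e=[-21,49,0] → ·  [on edge]
    (1,6)@(3, 13): e=[-3,-1,32] → ·
    (5,6)@(11, 13): e=[-35,63,0] → ·  [on edge]
  covered (4 px):
    · · · · · · · · · · · ·
    · · · · · · · · · · · ·
    · · · · · · · · · · · ·
    · # · · · · · · · · · ·
    · # # · · · · · · · · ·
    · # · · · · · · · · · ·
    · · · · · · · · · · · ·
T3:
  2·area = 16  (B↔C swapped to make it positive)
  edge (16, 10)→(24, 14): d=(8,4) right/bottom  bias=-1
  edge (24, 14)→(0, 4): d=(-24,-10) top-left  bias=+0
  edge (0, 4)→(16, 10): d=(16,6) right/bottom  bias=-1
    (6,4)@(13, 9): e=[4,10,2] → #
    (7,4)@(15, 9): e=[-4,30,-10] → ·
    (6,5)@(13, 11): e=[20,-38,34] → ·
    (8,5)@(17, 11): e=[4,2,10] → #
    (9,5)@(19, 11): e=[-4,22,-2] → ·
    (8,6)@(17, 13): e=[20,-46,42] → ·
  covered (2 px):
    · · · · · · · · · · · ·
    · · · · · · · · · · · ·
    · · · · · · · · · · · ·
    · · · · · · · · · · · ·
    · · · · · · # · · · · ·
    · · · · · · · · # · · ·
    · · · · · · · · · · · ·

Final: [[3,1],[4,1],[5,1]]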